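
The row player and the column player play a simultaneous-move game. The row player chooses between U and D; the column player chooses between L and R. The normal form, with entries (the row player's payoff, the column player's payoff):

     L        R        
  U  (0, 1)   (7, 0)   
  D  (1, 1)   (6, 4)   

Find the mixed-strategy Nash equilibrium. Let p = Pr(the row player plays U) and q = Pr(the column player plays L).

p = 3/4, q = 1/2

In a mixed equilibrium the column player is indifferent between L and R; this condition fixes p.
  the column player's payoff from L: p·1 + (1−p)·1 = 1
  the column player's payoff from R: p·0 + (1−p)·4 = -4p + 4
  1 = -4p + 4  ⇒  4p = 3  ⇒  p = 3/4.
The row player's indifference between U and D determines the column player's mixing probability q:
  the row player's payoff from U: q·0 + (1−q)·7 = -7q + 7
  the row player's payoff from D: q·1 + (1−q)·6 = -5q + 6
  -7q + 7 = -5q + 6  ⇒  -2q = -1  ⇒  q = 1/2.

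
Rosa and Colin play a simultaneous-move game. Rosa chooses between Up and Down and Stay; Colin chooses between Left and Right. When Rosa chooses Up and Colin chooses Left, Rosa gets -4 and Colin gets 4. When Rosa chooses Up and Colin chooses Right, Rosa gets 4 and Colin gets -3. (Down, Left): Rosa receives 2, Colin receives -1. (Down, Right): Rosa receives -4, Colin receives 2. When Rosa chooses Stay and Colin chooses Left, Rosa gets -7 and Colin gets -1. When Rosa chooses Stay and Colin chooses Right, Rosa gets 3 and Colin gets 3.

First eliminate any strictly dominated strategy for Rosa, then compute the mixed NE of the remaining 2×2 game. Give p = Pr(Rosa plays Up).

p = 3/10

Rosa's strategy Stay is strictly dominated by Up: -4 > -7 and 4 > 3. Eliminate Stay.
For Colin to be willing to mix, Colin must be indifferent between Left and Right, which pins down Rosa's mix.
  Colin's payoff from Left: p·4 + (1−p)·(-1) = 5p - 1
  Colin's payoff from Right: p·(-3) + (1−p)·2 = -5p + 2
  5p - 1 = -5p + 2  ⇒  10p = 3  ⇒  p = 3/10.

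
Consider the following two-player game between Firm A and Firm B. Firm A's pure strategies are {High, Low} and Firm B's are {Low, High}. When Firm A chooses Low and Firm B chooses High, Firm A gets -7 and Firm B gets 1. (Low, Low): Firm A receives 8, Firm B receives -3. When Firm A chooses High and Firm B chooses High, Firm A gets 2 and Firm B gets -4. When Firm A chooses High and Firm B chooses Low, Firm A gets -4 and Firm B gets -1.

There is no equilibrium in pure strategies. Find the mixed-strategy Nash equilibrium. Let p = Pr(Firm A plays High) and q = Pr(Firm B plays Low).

p = 4/7, q = 3/7

Firm A's mix must leave Firm B indifferent between Low and High.
  Firm B's payoff to Low: p·(-1) + (1−p)·(-3) = 2p - 3
  Firm B's payoff to High: p·(-4) + (1−p)·1 = -5p + 1
  2p - 3 = -5p + 1  ⇒  7p = 4  ⇒  p = 4/7.
Firm A's indifference between High and Low determines Firm B's mixing probability q:
  Firm A's payoff to High: q·(-4) + (1−q)·2 = -6q + 2
  Firm A's payoff to Low: q·8 + (1−q)·(-7) = 15q - 7
  -6q + 2 = 15q - 7  ⇒  -21q = -9  ⇒  q = 3/7.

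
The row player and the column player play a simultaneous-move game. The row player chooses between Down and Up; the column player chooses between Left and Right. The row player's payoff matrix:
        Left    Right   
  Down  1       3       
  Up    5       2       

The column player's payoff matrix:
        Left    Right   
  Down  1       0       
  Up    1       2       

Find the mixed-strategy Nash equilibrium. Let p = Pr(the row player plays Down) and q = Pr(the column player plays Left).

p = 1/2, q = 1/5

Set the column player's expected payoff from Left equal to that from Right:
  the column player's expected payoff from Left: p·1 + (1−p)·1 = 1
  the column player's expected payoff from Right: p·0 + (1−p)·2 = -2p + 2
  1 = -2p + 2  ⇒  2p = 1  ⇒  p = 1/2.
The row player's indifference between Down and Up determines the column player's mixing probability q:
  the row player's payoff from Down: q·1 + (1−q)·3 = -2q + 3
  the row player's payoff from Up: q·5 + (1−q)·2 = 3q + 2
  -2q + 3 = 3q + 2  ⇒  -5q = -1  ⇒  q = 1/5.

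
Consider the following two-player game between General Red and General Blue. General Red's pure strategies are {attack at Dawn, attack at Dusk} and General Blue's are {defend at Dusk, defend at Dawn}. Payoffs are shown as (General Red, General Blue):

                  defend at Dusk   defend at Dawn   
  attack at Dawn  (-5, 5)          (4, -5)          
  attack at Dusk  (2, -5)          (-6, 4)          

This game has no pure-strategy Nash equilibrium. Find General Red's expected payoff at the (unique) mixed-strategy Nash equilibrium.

General Red's indifference between attack at Dawn and attack at Dusk determines General Blue's mixing probability q:
  General Red's payoff from attack at Dawn: q·(-5) + (1−q)·4 = -9q + 4
  General Red's payoff from attack at Dusk: q·2 + (1−q)·(-6) = 8q - 6
  -9q + 4 = 8q - 6  ⇒  -17q = -10  ⇒  q = 10/17.
At equilibrium General Red is indifferent across rows, so General Red's payoff equals the payoff from attack at Dawn: (10/17)·(-5) + (7/17)·4 = -22/17.

-22/17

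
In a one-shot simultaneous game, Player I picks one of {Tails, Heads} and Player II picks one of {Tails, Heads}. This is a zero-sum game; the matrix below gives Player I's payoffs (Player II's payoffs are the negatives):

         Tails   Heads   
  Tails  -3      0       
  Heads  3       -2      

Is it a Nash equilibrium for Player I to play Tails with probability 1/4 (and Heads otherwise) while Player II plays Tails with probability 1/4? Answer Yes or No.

No

Given Player I's mix p = 1/4, Player II's payoff from Tails is -3/2 but from Heads is 3/2. Player II strictly prefers Heads, so Player II would not mix.
So the proposed profile is not a Nash equilibrium.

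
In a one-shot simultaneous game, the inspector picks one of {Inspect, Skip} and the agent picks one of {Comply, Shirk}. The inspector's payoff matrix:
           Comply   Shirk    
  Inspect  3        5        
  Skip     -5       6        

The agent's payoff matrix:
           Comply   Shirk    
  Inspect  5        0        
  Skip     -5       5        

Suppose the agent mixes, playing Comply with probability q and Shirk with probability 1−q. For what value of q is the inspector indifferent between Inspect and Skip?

For the inspector to be willing to mix, the inspector must be indifferent between Inspect and Skip, which pins down the agent's mix.
  the inspector's payoff to Inspect: q·3 + (1−q)·5 = -2q + 5
  the inspector's payoff to Skip: q·(-5) + (1−q)·6 = -11q + 6
  -2q + 5 = -11q + 6  ⇒  9q = 1  ⇒  q = 1/9.

q = 1/9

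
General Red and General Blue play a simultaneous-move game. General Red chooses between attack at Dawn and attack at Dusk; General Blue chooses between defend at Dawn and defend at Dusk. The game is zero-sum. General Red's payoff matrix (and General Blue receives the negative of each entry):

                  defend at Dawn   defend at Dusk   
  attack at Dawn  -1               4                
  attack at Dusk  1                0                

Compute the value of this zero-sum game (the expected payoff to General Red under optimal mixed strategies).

General Red's indifference between attack at Dawn and attack at Dusk determines General Blue's mixing probability q:
  General Red's payoff to attack at Dawn: q·(-1) + (1−q)·4 = -5q + 4
  General Red's payoff to attack at Dusk: q·1 + (1−q)·0 = q
  -5q + 4 = q  ⇒  -6q = -4  ⇒  q = 2/3.
The value is General Red's expected payoff against this mix (using attack at Dawn): (2/3)·(-1) + (1/3)·4 = 2/3.

v = 2/3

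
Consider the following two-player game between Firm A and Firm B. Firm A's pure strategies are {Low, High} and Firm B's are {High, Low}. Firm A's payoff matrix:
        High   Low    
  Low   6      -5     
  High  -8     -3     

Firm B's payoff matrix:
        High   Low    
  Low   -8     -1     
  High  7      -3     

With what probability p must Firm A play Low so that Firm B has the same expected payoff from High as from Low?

p = 10/17

Set Firm B's expected payoff from High equal to that from Low:
  Firm B's payoff to High: p·(-8) + (1−p)·7 = -15p + 7
  Firm B's payoff to Low: p·(-1) + (1−p)·(-3) = 2p - 3
  -15p + 7 = 2p - 3  ⇒  -17p = -10  ⇒  p = 10/17.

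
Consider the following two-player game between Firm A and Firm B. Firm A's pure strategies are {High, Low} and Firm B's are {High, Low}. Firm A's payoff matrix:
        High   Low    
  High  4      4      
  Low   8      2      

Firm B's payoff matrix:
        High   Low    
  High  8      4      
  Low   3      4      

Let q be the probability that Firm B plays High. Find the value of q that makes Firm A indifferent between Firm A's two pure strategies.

q = 1/3

In a mixed equilibrium Firm A is indifferent between High and Low; this condition fixes q.
  Firm A's payoff from High: q·4 + (1−q)·4 = 4
  Firm A's payoff from Low: q·8 + (1−q)·2 = 6q + 2
  4 = 6q + 2  ⇒  -6q = -2  ⇒  q = 1/3.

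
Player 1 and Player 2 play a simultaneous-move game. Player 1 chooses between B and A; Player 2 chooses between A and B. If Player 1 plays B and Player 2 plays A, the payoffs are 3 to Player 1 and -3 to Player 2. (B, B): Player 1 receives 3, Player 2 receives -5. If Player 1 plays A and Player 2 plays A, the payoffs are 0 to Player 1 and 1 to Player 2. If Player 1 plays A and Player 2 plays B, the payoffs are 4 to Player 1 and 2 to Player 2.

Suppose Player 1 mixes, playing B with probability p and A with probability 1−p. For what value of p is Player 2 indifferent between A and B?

For Player 2 to be willing to mix, Player 2 must be indifferent between A and B, which pins down Player 1's mix.
  Player 2's payoff from A: p·(-3) + (1−p)·1 = -4p + 1
  Player 2's payoff from B: p·(-5) + (1−p)·2 = -7p + 2
  -4p + 1 = -7p + 2  ⇒  3p = 1  ⇒  p = 1/3.

p = 1/3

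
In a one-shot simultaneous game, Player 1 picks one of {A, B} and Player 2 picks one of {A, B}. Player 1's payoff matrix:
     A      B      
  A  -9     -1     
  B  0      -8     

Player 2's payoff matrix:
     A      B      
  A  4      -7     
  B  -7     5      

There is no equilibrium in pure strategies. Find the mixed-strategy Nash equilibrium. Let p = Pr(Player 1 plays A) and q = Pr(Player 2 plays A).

p = 12/23, q = 7/16

Player 2's indifference between A and B determines Player 1's mixing probability p:
  Player 2's expected payoff from A: p·4 + (1−p)·(-7) = 11p - 7
  Player 2's expected payoff from B: p·(-7) + (1−p)·5 = -12p + 5
  11p - 7 = -12p + 5  ⇒  23p = 12  ⇒  p = 12/23.
Player 2's mix must leave Player 1 indifferent between A and B.
  Player 1's payoff to A: q·(-9) + (1−q)·(-1) = -8q - 1
  Player 1's payoff to B: q·0 + (1−q)·(-8) = 8q - 8
  -8q - 1 = 8q - 8  ⇒  -16q = -7  ⇒  q = 7/16.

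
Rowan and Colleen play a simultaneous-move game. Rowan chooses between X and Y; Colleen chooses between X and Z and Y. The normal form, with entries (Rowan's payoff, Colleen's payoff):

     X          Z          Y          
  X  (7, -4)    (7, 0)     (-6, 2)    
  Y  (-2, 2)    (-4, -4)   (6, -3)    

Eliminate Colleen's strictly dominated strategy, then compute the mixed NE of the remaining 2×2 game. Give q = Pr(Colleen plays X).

q = 4/7

Colleen's strategy Z is strictly dominated by Y: 2 > 0 and -3 > -4. Eliminate Z.
Set Rowan's expected payoff from X equal to that from Y:
  Rowan's payoff from X: q·7 + (1−q)·(-6) = 13q - 6
  Rowan's payoff from Y: q·(-2) + (1−q)·6 = -8q + 6
  13q - 6 = -8q + 6  ⇒  21q = 12  ⇒  q = 4/7.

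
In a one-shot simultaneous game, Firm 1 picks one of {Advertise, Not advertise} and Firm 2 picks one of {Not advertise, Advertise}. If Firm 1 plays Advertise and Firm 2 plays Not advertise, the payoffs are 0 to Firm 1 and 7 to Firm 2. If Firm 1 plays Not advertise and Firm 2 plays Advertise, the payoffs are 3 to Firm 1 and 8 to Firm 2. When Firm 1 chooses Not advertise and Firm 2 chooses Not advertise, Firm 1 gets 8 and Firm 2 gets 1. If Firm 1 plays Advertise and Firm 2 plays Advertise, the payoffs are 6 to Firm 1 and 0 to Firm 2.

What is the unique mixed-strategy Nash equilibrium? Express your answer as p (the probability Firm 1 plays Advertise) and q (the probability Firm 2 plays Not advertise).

p = 1/2, q = 3/11

In a mixed equilibrium Firm 2 is indifferent between Not advertise and Advertise; this condition fixes p.
  Firm 2's expected payoff from Not advertise: p·7 + (1−p)·1 = 6p + 1
  Firm 2's expected payoff from Advertise: p·0 + (1−p)·8 = -8p + 8
  6p + 1 = -8p + 8  ⇒  14p = 7  ⇒  p = 1/2.
Set Firm 1's expected payoff from Advertise equal to that from Not advertise:
  Firm 1's payoff to Advertise: q·0 + (1−q)·6 = -6q + 6
  Firm 1's payoff to Not advertise: q·8 + (1−q)·3 = 5q + 3
  -6q + 6 = 5q + 3  ⇒  -11q = -3  ⇒  q = 3/11.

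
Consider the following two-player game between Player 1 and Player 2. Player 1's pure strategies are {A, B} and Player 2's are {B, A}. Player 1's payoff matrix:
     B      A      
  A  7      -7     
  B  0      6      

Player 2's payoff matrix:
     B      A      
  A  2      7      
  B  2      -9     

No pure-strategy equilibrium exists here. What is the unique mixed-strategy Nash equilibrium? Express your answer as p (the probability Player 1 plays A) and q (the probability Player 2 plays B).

p = 11/16, q = 13/20

Player 2's indifference between B and A determines Player 1's mixing probability p:
  Player 2's payoff from B: p·2 + (1−p)·2 = 2
  Player 2's payoff from A: p·7 + (1−p)·(-9) = 16p - 9
  2 = 16p - 9  ⇒  -16p = -11  ⇒  p = 11/16.
In a mixed equilibrium Player 1 is indifferent between A and B; this condition fixes q.
  Player 1's payoff to A: q·7 + (1−q)·(-7) = 14q - 7
  Player 1's payoff to B: q·0 + (1−q)·6 = -6q + 6
  14q - 7 = -6q + 6  ⇒  20q = 13  ⇒  q = 13/20.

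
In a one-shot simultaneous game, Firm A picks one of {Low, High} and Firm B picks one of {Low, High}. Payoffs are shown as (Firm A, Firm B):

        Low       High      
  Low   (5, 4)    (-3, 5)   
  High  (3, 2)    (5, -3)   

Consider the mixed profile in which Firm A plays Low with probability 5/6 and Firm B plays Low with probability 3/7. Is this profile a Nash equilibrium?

No

Given Firm B's mix q = 3/7, Firm A's payoff from Low is 3/7 but from High is 29/7. Firm A strictly prefers High, so Firm A would not mix.
So the proposed profile is not a Nash equilibrium.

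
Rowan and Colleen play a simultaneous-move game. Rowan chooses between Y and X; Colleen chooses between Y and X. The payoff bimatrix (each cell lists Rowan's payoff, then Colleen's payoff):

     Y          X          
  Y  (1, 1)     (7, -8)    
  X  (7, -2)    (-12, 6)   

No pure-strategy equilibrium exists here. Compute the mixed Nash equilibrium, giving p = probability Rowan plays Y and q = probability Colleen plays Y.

p = 8/17, q = 19/25

In a mixed equilibrium Colleen is indifferent between Y and X; this condition fixes p.
  Colleen's payoff from Y: p·1 + (1−p)·(-2) = 3p - 2
  Colleen's payoff from X: p·(-8) + (1−p)·6 = -14p + 6
  3p - 2 = -14p + 6  ⇒  17p = 8  ⇒  p = 8/17.
Rowan's indifference between Y and X determines Colleen's mixing probability q:
  Rowan's payoff from Y: q·1 + (1−q)·7 = -6q + 7
  Rowan's payoff from X: q·7 + (1−q)·(-12) = 19q - 12
  -6q + 7 = 19q - 12  ⇒  -25q = -19  ⇒  q = 19/25.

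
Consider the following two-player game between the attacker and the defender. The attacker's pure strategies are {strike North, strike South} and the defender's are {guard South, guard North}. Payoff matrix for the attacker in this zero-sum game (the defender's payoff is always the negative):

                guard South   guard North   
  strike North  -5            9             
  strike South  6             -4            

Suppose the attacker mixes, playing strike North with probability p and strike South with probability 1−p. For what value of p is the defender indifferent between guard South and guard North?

In a mixed equilibrium the defender is indifferent between guard South and guard North; this condition fixes p.
  the defender's payoff to guard South: p·5 + (1−p)·(-6) = 11p - 6
  the defender's payoff to guard North: p·(-9) + (1−p)·4 = -13p + 4
  11p - 6 = -13p + 4  ⇒  24p = 10  ⇒  p = 5/12.

p = 5/12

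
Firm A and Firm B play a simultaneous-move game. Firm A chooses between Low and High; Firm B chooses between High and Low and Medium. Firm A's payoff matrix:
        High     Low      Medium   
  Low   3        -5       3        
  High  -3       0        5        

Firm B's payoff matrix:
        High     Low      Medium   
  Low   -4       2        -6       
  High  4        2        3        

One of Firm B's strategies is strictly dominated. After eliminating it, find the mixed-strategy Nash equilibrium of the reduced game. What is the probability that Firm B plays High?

Firm B's strategy Medium is strictly dominated by High: -4 > -6 and 4 > 3. Eliminate Medium.
In a mixed equilibrium Firm A is indifferent between Low and High; this condition fixes q.
  Firm A's payoff from Low: q·3 + (1−q)·(-5) = 8q - 5
  Firm A's payoff from High: q·(-3) + (1−q)·0 = -3q
  8q - 5 = -3q  ⇒  11q = 5  ⇒  q = 5/11.

q = 5/11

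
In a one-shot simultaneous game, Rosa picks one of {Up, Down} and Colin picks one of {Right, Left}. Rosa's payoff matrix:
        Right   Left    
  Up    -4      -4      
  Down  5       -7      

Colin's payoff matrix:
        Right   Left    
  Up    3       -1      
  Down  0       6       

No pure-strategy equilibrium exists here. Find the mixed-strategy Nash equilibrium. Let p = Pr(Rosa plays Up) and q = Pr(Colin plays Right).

In a mixed equilibrium Colin is indifferent between Right and Left; this condition fixes p.
  Colin's payoff from Right: p·3 + (1−p)·0 = 3p
  Colin's payoff from Left: p·(-1) + (1−p)·6 = -7p + 6
  3p = -7p + 6  ⇒  10p = 6  ⇒  p = 3/5.
For Rosa to be willing to mix, Rosa must be indifferent between Up and Down, which pins down Colin's mix.
  Rosa's payoff to Up: q·(-4) + (1−q)·(-4) = -4
  Rosa's payoff to Down: q·5 + (1−q)·(-7) = 12q - 7
  -4 = 12q - 7  ⇒  -12q = -3  ⇒  q = 1/4.

p = 3/5, q = 1/4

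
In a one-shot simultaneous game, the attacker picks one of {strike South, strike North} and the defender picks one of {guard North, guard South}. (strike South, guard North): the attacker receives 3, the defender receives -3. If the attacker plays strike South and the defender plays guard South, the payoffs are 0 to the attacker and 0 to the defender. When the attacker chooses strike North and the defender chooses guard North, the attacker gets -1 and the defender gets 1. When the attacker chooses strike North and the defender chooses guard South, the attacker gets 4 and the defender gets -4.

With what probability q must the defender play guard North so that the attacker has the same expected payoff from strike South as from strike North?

q = 1/2

The defender's mix must leave the attacker indifferent between strike South and strike North.
  the attacker's payoff to strike South: q·3 + (1−q)·0 = 3q
  the attacker's payoff to strike North: q·(-1) + (1−q)·4 = -5q + 4
  3q = -5q + 4  ⇒  8q = 4  ⇒  q = 1/2.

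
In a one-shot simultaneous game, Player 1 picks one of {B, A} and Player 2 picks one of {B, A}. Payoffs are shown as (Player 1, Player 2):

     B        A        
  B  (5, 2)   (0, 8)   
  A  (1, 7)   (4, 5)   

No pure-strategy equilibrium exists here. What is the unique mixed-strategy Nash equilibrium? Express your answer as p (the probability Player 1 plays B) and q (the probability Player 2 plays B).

p = 1/4, q = 1/2

In a mixed equilibrium Player 2 is indifferent between B and A; this condition fixes p.
  Player 2's expected payoff from B: p·2 + (1−p)·7 = -5p + 7
  Player 2's expected payoff from A: p·8 + (1−p)·5 = 3p + 5
  -5p + 7 = 3p + 5  ⇒  -8p = -2  ⇒  p = 1/4.
In a mixed equilibrium Player 1 is indifferent between B and A; this condition fixes q.
  Player 1's payoff to B: q·5 + (1−q)·0 = 5q
  Player 1's payoff to A: q·1 + (1−q)·4 = -3q + 4
  5q = -3q + 4  ⇒  8q = 4  ⇒  q = 1/2.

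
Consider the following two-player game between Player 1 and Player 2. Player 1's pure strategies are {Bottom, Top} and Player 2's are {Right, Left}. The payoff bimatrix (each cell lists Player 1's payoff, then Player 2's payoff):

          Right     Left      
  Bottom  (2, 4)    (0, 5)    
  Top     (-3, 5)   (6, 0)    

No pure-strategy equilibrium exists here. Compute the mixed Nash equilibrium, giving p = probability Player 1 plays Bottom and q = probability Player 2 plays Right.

Player 1's mix must leave Player 2 indifferent between Right and Left.
  Player 2's payoff to Right: p·4 + (1−p)·5 = -p + 5
  Player 2's payoff to Left: p·5 + (1−p)·0 = 5p
  -p + 5 = 5p  ⇒  -6p = -5  ⇒  p = 5/6.
Player 2's mix must leave Player 1 indifferent between Bottom and Top.
  Player 1's payoff to Bottom: q·2 + (1−q)·0 = 2q
  Player 1's payoff to Top: q·(-3) + (1−q)·6 = -9q + 6
  2q = -9q + 6  ⇒  11q = 6  ⇒  q = 6/11.

p = 5/6, q = 6/11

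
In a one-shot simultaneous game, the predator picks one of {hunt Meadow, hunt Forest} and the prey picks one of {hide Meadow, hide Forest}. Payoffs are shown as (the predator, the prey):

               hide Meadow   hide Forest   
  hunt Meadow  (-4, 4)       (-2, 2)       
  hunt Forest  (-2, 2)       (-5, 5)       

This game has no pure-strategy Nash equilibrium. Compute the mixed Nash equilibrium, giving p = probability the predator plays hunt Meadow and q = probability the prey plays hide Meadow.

The prey's indifference between hide Meadow and hide Forest determines the predator's mixing probability p:
  the prey's payoff to hide Meadow: p·4 + (1−p)·2 = 2p + 2
  the prey's payoff to hide Forest: p·2 + (1−p)·5 = -3p + 5
  2p + 2 = -3p + 5  ⇒  5p = 3  ⇒  p = 3/5.
Set the predator's expected payoff from hunt Meadow equal to that from hunt Forest:
  the predator's expected payoff from hunt Meadow: q·(-4) + (1−q)·(-2) = -2q - 2
  the predator's expected payoff from hunt Forest: q·(-2) + (1−q)·(-5) = 3q - 5
  -2q - 2 = 3q - 5  ⇒  -5q = -3  ⇒  q = 3/5.

p = 3/5, q = 3/5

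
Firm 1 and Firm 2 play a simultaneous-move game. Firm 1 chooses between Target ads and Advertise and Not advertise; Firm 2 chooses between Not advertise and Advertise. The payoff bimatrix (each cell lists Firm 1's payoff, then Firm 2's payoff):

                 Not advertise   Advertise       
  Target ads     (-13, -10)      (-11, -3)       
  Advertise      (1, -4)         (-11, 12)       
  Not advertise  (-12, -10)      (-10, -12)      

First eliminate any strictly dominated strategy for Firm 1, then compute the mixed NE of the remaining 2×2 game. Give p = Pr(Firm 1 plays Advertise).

p = 1/9

Firm 1's strategy Target ads is strictly dominated by Not advertise: -12 > -13 and -10 > -11. Eliminate Target ads.
In a mixed equilibrium Firm 2 is indifferent between Not advertise and Advertise; this condition fixes p.
  Firm 2's payoff from Not advertise: p·(-4) + (1−p)·(-10) = 6p - 10
  Firm 2's payoff from Advertise: p·12 + (1−p)·(-12) = 24p - 12
  6p - 10 = 24p - 12  ⇒  -18p = -2  ⇒  p = 1/9.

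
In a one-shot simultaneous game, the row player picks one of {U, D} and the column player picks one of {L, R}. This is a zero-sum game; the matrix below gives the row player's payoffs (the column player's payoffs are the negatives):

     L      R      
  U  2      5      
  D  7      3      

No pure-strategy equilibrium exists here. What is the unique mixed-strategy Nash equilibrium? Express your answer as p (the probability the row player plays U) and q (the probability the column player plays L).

The row player's mix must leave the column player indifferent between L and R.
  the column player's payoff from L: p·(-2) + (1−p)·(-7) = 5p - 7
  the column player's payoff from R: p·(-5) + (1−p)·(-3) = -2p - 3
  5p - 7 = -2p - 3  ⇒  7p = 4  ⇒  p = 4/7.
The column player's mix must leave the row player indifferent between U and D.
  the row player's expected payoff from U: q·2 + (1−q)·5 = -3q + 5
  the row player's expected payoff from D: q·7 + (1−q)·3 = 4q + 3
  -3q + 5 = 4q + 3  ⇒  -7q = -2  ⇒  q = 2/7.

p = 4/7, q = 2/7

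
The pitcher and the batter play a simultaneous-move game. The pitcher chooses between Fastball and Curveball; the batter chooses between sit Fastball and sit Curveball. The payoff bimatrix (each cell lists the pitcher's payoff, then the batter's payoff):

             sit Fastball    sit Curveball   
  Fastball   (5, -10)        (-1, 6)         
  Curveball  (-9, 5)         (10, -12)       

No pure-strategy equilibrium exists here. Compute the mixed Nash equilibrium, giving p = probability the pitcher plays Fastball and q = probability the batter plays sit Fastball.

For the batter to be willing to mix, the batter must be indifferent between sit Fastball and sit Curveball, which pins down the pitcher's mix.
  the batter's payoff from sit Fastball: p·(-10) + (1−p)·5 = -15p + 5
  the batter's payoff from sit Curveball: p·6 + (1−p)·(-12) = 18p - 12
  -15p + 5 = 18p - 12  ⇒  -33p = -17  ⇒  p = 17/33.
For the pitcher to be willing to mix, the pitcher must be indifferent between Fastball and Curveball, which pins down the batter's mix.
  the pitcher's payoff from Fastball: q·5 + (1−q)·(-1) = 6q - 1
  the pitcher's payoff from Curveball: q·(-9) + (1−q)·10 = -19q + 10
  6q - 1 = -19q + 10  ⇒  25q = 11  ⇒  q = 11/25.

p = 17/33, q = 11/25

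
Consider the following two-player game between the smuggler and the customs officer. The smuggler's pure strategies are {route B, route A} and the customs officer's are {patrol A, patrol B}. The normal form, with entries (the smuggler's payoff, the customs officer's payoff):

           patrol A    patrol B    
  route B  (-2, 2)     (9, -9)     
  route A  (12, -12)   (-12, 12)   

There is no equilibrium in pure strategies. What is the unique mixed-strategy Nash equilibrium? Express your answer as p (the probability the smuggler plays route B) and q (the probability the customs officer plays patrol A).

p = 24/35, q = 3/5

The smuggler's mix must leave the customs officer indifferent between patrol A and patrol B.
  the customs officer's expected payoff from patrol A: p·2 + (1−p)·(-12) = 14p - 12
  the customs officer's expected payoff from patrol B: p·(-9) + (1−p)·12 = -21p + 12
  14p - 12 = -21p + 12  ⇒  35p = 24  ⇒  p = 24/35.
For the smuggler to be willing to mix, the smuggler must be indifferent between route B and route A, which pins down the customs officer's mix.
  the smuggler's payoff to route B: q·(-2) + (1−q)·9 = -11q + 9
  the smuggler's payoff to route A: q·12 + (1−q)·(-12) = 24q - 12
  -11q + 9 = 24q - 12  ⇒  -35q = -21  ⇒  q = 3/5.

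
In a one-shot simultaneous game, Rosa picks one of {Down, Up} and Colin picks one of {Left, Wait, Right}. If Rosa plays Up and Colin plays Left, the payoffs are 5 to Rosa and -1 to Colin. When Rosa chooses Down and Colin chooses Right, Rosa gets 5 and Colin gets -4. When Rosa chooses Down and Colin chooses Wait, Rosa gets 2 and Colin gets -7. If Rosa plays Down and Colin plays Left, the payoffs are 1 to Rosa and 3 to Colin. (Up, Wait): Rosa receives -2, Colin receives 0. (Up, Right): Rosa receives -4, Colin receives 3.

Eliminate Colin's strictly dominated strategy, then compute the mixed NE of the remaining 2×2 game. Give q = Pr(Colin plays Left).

Colin's strategy Wait is strictly dominated by Right: -4 > -7 and 3 > 0. Eliminate Wait.
For Rosa to be willing to mix, Rosa must be indifferent between Down and Up, which pins down Colin's mix.
  Rosa's payoff to Down: q·1 + (1−q)·5 = -4q + 5
  Rosa's payoff to Up: q·5 + (1−q)·(-4) = 9q - 4
  -4q + 5 = 9q - 4  ⇒  -13q = -9  ⇒  q = 9/13.

q = 9/13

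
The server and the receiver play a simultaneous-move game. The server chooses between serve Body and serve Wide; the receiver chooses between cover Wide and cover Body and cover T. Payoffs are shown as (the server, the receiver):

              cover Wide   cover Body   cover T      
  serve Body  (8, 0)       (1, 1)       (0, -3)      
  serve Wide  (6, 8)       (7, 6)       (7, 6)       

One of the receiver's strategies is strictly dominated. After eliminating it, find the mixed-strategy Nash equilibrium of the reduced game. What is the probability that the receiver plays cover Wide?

The receiver's strategy cover T is strictly dominated by cover Wide: 0 > -3 and 8 > 6. Eliminate cover T.
In a mixed equilibrium the server is indifferent between serve Body and serve Wide; this condition fixes q.
  the server's expected payoff from serve Body: q·8 + (1−q)·1 = 7q + 1
  the server's expected payoff from serve Wide: q·6 + (1−q)·7 = -q + 7
  7q + 1 = -q + 7  ⇒  8q = 6  ⇒  q = 3/4.

q = 3/4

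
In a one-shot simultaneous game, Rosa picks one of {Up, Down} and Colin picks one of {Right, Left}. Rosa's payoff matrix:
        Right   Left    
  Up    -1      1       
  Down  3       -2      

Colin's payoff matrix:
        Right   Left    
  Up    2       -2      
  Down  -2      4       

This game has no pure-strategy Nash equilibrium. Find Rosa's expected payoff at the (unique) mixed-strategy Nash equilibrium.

For Rosa to be willing to mix, Rosa must be indifferent between Up and Down, which pins down Colin's mix.
  Rosa's expected payoff from Up: q·(-1) + (1−q)·1 = -2q + 1
  Rosa's expected payoff from Down: q·3 + (1−q)·(-2) = 5q - 2
  -2q + 1 = 5q - 2  ⇒  -7q = -3  ⇒  q = 3/7.
At equilibrium Rosa is indifferent across rows, so Rosa's payoff equals the payoff from Up: (3/7)·(-1) + (4/7)·1 = 1/7.

1/7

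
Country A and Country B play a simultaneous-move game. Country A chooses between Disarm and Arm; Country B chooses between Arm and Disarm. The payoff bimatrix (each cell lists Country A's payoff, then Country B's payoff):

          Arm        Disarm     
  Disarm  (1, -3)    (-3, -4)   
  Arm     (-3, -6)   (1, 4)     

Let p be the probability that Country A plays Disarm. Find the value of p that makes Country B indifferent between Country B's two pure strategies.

Country A's mix must leave Country B indifferent between Arm and Disarm.
  Country B's payoff to Arm: p·(-3) + (1−p)·(-6) = 3p - 6
  Country B's payoff to Disarm: p·(-4) + (1−p)·4 = -8p + 4
  3p - 6 = -8p + 4  ⇒  11p = 10  ⇒  p = 10/11.

p = 10/11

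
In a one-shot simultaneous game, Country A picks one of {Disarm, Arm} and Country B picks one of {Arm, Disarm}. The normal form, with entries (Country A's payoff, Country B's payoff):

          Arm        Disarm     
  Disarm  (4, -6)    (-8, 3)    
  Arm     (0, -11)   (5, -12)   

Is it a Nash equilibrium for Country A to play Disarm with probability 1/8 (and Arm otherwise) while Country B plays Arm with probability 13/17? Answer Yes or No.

Given Country A's mix p = 1/8, Country B's payoff from Arm is -83/8 but from Disarm is -81/8. Country B strictly prefers Disarm, so Country B would not mix.
So the proposed profile is not a Nash equilibrium.

No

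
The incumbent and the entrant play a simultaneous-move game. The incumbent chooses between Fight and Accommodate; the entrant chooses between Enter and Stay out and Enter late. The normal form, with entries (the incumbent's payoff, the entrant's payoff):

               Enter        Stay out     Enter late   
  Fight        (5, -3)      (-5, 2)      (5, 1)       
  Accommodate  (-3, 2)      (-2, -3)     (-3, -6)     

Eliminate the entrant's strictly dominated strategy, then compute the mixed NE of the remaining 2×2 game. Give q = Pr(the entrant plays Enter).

The entrant's strategy Enter late is strictly dominated by Stay out: 2 > 1 and -3 > -6. Eliminate Enter late.
Set the incumbent's expected payoff from Fight equal to that from Accommodate:
  the incumbent's payoff from Fight: q·5 + (1−q)·(-5) = 10q - 5
  the incumbent's payoff from Accommodate: q·(-3) + (1−q)·(-2) = -q - 2
  10q - 5 = -q - 2  ⇒  11q = 3  ⇒  q = 3/11.

q = 3/11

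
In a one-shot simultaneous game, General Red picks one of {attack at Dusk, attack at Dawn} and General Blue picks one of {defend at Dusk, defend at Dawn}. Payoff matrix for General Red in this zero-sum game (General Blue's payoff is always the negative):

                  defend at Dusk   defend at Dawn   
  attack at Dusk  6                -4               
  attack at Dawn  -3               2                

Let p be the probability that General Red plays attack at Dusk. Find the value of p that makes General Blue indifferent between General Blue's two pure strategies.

p = 1/3

In a mixed equilibrium General Blue is indifferent between defend at Dusk and defend at Dawn; this condition fixes p.
  General Blue's expected payoff from defend at Dusk: p·(-6) + (1−p)·3 = -9p + 3
  General Blue's expected payoff from defend at Dawn: p·4 + (1−p)·(-2) = 6p - 2
  -9p + 3 = 6p - 2  ⇒  -15p = -5  ⇒  p = 1/3.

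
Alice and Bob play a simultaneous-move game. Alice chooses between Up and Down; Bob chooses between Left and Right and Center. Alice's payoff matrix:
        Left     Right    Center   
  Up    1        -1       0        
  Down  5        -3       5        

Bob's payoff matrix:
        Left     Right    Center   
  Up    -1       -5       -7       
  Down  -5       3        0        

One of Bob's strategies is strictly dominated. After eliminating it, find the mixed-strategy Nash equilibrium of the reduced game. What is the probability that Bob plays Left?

Bob's strategy Center is strictly dominated by Right: -5 > -7 and 3 > 0. Eliminate Center.
In a mixed equilibrium Alice is indifferent between Up and Down; this condition fixes q.
  Alice's payoff from Up: q·1 + (1−q)·(-1) = 2q - 1
  Alice's payoff from Down: q·5 + (1−q)·(-3) = 8q - 3
  2q - 1 = 8q - 3  ⇒  -6q = -2  ⇒  q = 1/3.

q = 1/3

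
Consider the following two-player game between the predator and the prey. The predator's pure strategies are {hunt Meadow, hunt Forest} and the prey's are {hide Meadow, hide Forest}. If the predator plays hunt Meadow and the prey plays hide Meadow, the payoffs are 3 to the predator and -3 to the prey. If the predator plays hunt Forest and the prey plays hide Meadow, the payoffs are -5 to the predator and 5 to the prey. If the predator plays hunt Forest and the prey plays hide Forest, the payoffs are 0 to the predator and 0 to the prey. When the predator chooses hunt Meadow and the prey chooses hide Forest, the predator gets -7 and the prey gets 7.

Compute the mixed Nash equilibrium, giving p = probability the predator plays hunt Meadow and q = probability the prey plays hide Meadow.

The prey's indifference between hide Meadow and hide Forest determines the predator's mixing probability p:
  the prey's expected payoff from hide Meadow: p·(-3) + (1−p)·5 = -8p + 5
  the prey's expected payoff from hide Forest: p·7 + (1−p)·0 = 7p
  -8p + 5 = 7p  ⇒  -15p = -5  ⇒  p = 1/3.
Set the predator's expected payoff from hunt Meadow equal to that from hunt Forest:
  the predator's expected payoff from hunt Meadow: q·3 + (1−q)·(-7) = 10q - 7
  the predator's expected payoff from hunt Forest: q·(-5) + (1−q)·0 = -5q
  10q - 7 = -5q  ⇒  15q = 7  ⇒  q = 7/15.

p = 1/3, q = 7/15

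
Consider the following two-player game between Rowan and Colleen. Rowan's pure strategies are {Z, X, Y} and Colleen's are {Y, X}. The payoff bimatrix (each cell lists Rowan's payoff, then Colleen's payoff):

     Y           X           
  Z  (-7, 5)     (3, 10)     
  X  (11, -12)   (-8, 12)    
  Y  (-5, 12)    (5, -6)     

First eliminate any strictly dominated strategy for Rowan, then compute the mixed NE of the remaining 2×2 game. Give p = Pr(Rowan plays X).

Rowan's strategy Z is strictly dominated by Y: -5 > -7 and 5 > 3. Eliminate Z.
Rowan's mix must leave Colleen indifferent between Y and X.
  Colleen's expected payoff from Y: p·(-12) + (1−p)·12 = -24p + 12
  Colleen's expected payoff from X: p·12 + (1−p)·(-6) = 18p - 6
  -24p + 12 = 18p - 6  ⇒  -42p = -18  ⇒  p = 3/7.

p = 3/7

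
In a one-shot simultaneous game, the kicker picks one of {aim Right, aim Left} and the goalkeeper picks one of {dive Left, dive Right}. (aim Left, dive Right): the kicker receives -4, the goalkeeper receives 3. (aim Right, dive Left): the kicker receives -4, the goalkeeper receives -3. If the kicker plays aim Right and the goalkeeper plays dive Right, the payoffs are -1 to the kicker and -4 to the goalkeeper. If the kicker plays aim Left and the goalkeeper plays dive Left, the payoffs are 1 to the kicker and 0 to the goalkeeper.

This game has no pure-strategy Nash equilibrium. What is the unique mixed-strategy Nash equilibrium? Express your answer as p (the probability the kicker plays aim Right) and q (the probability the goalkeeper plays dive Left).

Set the goalkeeper's expected payoff from dive Left equal to that from dive Right:
  the goalkeeper's expected payoff from dive Left: p·(-3) + (1−p)·0 = -3p
  the goalkeeper's expected payoff from dive Right: p·(-4) + (1−p)·3 = -7p + 3
  -3p = -7p + 3  ⇒  4p = 3  ⇒  p = 3/4.
Set the kicker's expected payoff from aim Right equal to that from aim Left:
  the kicker's payoff from aim Right: q·(-4) + (1−q)·(-1) = -3q - 1
  the kicker's payoff from aim Left: q·1 + (1−q)·(-4) = 5q - 4
  -3q - 1 = 5q - 4  ⇒  -8q = -3  ⇒  q = 3/8.

p = 3/4, q = 3/8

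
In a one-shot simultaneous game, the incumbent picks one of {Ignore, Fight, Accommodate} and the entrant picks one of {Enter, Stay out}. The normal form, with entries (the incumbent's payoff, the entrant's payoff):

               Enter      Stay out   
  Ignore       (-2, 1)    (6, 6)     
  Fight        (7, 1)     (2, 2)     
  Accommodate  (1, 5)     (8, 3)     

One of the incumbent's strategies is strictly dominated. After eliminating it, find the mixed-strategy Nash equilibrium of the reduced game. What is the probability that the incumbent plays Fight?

The incumbent's strategy Ignore is strictly dominated by Accommodate: 1 > -2 and 8 > 6. Eliminate Ignore.
For the entrant to be willing to mix, the entrant must be indifferent between Enter and Stay out, which pins down the incumbent's mix.
  the entrant's payoff to Enter: p·1 + (1−p)·5 = -4p + 5
  the entrant's payoff to Stay out: p·2 + (1−p)·3 = -p + 3
  -4p + 5 = -p + 3  ⇒  -3p = -2  ⇒  p = 2/3.

p = 2/3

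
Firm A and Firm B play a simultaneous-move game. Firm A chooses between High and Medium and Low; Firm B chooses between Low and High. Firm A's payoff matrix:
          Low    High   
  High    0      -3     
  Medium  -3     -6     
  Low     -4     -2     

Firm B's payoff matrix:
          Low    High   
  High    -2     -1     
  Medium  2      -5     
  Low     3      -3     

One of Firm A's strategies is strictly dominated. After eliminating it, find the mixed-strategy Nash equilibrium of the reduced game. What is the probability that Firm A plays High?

Firm A's strategy Medium is strictly dominated by High: 0 > -3 and -3 > -6. Eliminate Medium.
Set Firm B's expected payoff from Low equal to that from High:
  Firm B's payoff to Low: p·(-2) + (1−p)·3 = -5p + 3
  Firm B's payoff to High: p·(-1) + (1−p)·(-3) = 2p - 3
  -5p + 3 = 2p - 3  ⇒  -7p = -6  ⇒  p = 6/7.

p = 6/7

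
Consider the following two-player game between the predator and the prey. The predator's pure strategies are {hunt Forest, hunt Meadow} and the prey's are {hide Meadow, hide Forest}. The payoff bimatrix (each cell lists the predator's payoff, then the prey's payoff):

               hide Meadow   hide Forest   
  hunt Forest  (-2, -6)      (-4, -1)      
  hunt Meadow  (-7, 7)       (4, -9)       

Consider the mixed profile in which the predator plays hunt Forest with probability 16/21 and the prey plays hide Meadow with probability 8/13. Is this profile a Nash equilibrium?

Yes

Check the prey's indifference given the predator's mix p = 16/21:
  payoff from hide Meadow = -61/21; payoff from hide Forest = -61/21 — equal.
Check the predator's indifference given the prey's mix q = 8/13:
  payoff from hunt Forest = -36/13; payoff from hunt Meadow = -36/13 — equal.
Both players are indifferent, so neither can profitably deviate.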